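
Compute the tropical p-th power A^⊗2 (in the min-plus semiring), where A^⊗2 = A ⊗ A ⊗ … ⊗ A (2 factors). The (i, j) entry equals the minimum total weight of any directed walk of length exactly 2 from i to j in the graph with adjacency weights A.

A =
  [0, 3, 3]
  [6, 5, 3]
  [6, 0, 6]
A^⊗2 =
  [0, 3, 3]
  [6, 3, 8]
  [6, 5, 3]

Each entry (A^⊗2)_ij equals the minimum over all length-2 walks i = v_0 → v_1 → … → v_2 = j of Σ_t A[v_t][v_{t+1}]. For example, for (i, j) = (0, 2) we minimise over 3 possible intermediate vertex sequences; the minimum is 3, attained along the walk 0 → 0 → 2.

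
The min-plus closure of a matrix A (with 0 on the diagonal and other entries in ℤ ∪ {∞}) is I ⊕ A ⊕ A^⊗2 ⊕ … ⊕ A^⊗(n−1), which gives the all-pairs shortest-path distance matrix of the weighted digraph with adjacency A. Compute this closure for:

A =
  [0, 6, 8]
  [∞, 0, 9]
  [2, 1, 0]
Closure =
  [0, 6, 8]
  [11, 0, 9]
  [2, 1, 0]

This is the Floyd-Warshall all-pairs shortest-path computation. For each intermediate vertex k = 0, 1, …, 2, update dist[i][j] ← min(dist[i][j], dist[i][k] + dist[k][j]). The final matrix gives, for each (i, j), the minimum total weight of any directed path from i to j (possibly empty when i = j).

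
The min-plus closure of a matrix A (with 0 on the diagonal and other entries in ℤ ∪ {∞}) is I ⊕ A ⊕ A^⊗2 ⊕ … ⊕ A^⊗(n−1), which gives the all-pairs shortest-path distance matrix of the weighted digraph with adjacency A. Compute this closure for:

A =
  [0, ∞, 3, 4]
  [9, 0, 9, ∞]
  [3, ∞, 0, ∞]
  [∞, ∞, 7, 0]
Closure =
  [0, ∞, 3, 4]
  [9, 0, 9, 13]
  [3, ∞, 0, 7]
  [10, ∞, 7, 0]

This is the Floyd-Warshall all-pairs shortest-path computation. For each intermediate vertex k = 0, 1, …, 3, update dist[i][j] ← min(dist[i][j], dist[i][k] + dist[k][j]). The final matrix gives, for each (i, j), the minimum total weight of any directed path from i to j (possibly empty when i = j).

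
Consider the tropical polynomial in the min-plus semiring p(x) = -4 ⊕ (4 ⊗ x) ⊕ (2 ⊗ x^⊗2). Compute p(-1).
p(-1) = -4

A tropical monomial a ⊗ x^⊗i evaluates to a + i · x. Evaluating each term at x = -1:
  Term 0 contributes -4 + 0 · -1 = -4
  Term 1 contributes 4 + 1 · -1 = 3
  Term 2 contributes 2 + 2 · -1 = 0
p(-1) = ⊕ of these = min[-4, 3, 0] = -4.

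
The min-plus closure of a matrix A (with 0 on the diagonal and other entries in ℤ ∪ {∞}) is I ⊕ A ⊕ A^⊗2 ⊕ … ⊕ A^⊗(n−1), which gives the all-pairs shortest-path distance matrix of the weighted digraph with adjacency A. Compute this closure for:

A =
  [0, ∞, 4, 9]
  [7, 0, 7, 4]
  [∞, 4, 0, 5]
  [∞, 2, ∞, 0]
Closure =
  [0, 8, 4, 9]
  [7, 0, 7, 4]
  [11, 4, 0, 5]
  [9, 2, 9, 0]

This is the Floyd-Warshall all-pairs shortest-path computation. For each intermediate vertex k = 0, 1, …, 3, update dist[i][j] ← min(dist[i][j], dist[i][k] + dist[k][j]). The final matrix gives, for each (i, j), the minimum total weight of any directed path from i to j (possibly empty when i = j).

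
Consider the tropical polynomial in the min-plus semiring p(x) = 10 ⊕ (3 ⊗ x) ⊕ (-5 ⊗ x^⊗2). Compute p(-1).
p(-1) = -7

A tropical monomial a ⊗ x^⊗i evaluates to a + i · x. Evaluating each term at x = -1:
  Term 0 contributes 10 + 0 · -1 = 10
  Term 1 contributes 3 + 1 · -1 = 2
  Term 2 contributes -5 + 2 · -1 = -7
p(-1) = ⊕ of these = min[10, 2, -7] = -7.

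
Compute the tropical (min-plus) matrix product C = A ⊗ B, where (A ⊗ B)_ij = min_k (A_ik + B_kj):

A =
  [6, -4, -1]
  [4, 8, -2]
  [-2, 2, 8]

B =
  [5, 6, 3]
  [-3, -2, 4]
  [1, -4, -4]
A ⊗ B =
  [-7, -6, -5]
  [-1, -6, -6]
  [-1, 0, 1]

Apply the min-plus product entry-by-entry:
  C[0][0] = min over k of (A[0][0] + B[0][0] = 6 + 5 = 11, A[0][1] + B[1][0] = -4 + -3 = -7, A[0][2] + B[2][0] = -1 + 1 = 0) = -7 (attained at k = 1)
  C[0][1] = min over k of (A[0][0] + B[0][1] = 6 + 6 = 12, A[0][1] + B[1][1] = -4 + -2 = -6, A[0][2] + B[2][1] = -1 + -4 = -5) = -6 (attained at k = 1)
  C[0][2] = min over k of (A[0][0] + B[0][2] = 6 + 3 = 9, A[0][1] + B[1][2] = -4 + 4 = 0, A[0][2] + B[2][2] = -1 + -4 = -5) = -5 (attained at k = 2)
  C[1][0] = min over k of (A[1][0] + B[0][0] = 4 + 5 = 9, A[1][1] + B[1][0] = 8 + -3 = 5, A[1][2] + B[2][0] = -2 + 1 = -1) = -1 (attained at k = 2)
  C[1][1] = min over k of (A[1][0] + B[0][1] = 4 + 6 = 10, A[1][1] + B[1][1] = 8 + -2 = 6, A[1][2] + B[2][1] = -2 + -4 = -6) = -6 (attained at k = 2)
  C[1][2] = min over k of (A[1][0] + B[0][2] = 4 + 3 = 7, A[1][1] + B[1][2] = 8 + 4 = 12, A[1][2] + B[2][2] = -2 + -4 = -6) = -6 (attained at k = 2)
  C[2][0] = min over k of (A[2][0] + B[0][0] = -2 + 5 = 3, A[2][1] + B[1][0] = 2 + -3 = -1, A[2][2] + B[2][0] = 8 + 1 = 9) = -1 (attained at k = 1)
  C[2][1] = min over k of (A[2][0] + B[0][1] = -2 + 6 = 4, A[2][1] + B[1][1] = 2 + -2 = 0, A[2][2] + B[2][1] = 8 + -4 = 4) = 0 (attained at k = 1)
  C[2][2] = min over k of (A[2][0] + B[0][2] = -2 + 3 = 1, A[2][1] + B[1][2] = 2 + 4 = 6, A[2][2] + B[2][2] = 8 + -4 = 4) = 1 (attained at k = 0)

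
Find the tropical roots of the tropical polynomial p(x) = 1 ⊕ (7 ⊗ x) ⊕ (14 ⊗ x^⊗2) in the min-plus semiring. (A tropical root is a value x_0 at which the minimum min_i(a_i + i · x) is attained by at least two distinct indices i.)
Roots: {-7, -6}

Each tropical root is a break point of the lower envelope of the lines y = a_i + i · x (there are 3 lines, with slopes 0, 1, ..., 2). Only the lines that attain the minimum somewhere contribute to roots; other lines are dominated. Here the surviving (envelope) indices are i = 2, i = 1, i = 0.
Intersections between consecutive envelope lines give the roots: for adjacent envelope indices i < j the intersection is x = (a_i − a_j) / (j − i). Reading off the sorted break points: {-7, -6}.
Verification: at each break x_0, at least two indices attain the minimum of min_i(a_i + i · x_0).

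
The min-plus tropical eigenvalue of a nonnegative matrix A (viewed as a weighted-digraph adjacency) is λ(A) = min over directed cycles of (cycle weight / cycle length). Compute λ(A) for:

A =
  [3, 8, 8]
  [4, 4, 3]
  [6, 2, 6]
λ(A) = 5/2

Enumerate directed cycles and compute their means (weight / length). Sample:
  cycle 0 → 0: weight = 3, length = 1, mean = 3/1 ≈ 3.000
  cycle 1 → 1: weight = 4, length = 1, mean = 4/1 ≈ 4.000
  cycle 2 → 2: weight = 6, length = 1, mean = 6/1 ≈ 6.000
  cycle 0 → 1 → 0: weight = 12, length = 2, mean = 12/2 ≈ 6.000
  cycle 0 → 2 → 0: weight = 14, length = 2, mean = 14/2 ≈ 7.000
  cycle 1 → 0 → 1: weight = 12, length = 2, mean = 12/2 ≈ 6.000
Minimum mean = 2.500, attained e.g. along the cycle 1 → 2 → 1 with weight 5 and length 2. So λ(A) = 5/2 = 5/2.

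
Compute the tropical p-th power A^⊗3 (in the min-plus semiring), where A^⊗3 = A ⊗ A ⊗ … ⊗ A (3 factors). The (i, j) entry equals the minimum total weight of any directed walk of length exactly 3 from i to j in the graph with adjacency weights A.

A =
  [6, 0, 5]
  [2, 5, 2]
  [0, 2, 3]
A^⊗3 =
  [2, 2, 5]
  [4, 2, 4]
  [2, 3, 2]

Each entry (A^⊗3)_ij equals the minimum over all length-3 walks i = v_0 → v_1 → … → v_3 = j of Σ_t A[v_t][v_{t+1}]. For example, for (i, j) = (0, 2) we minimise over 9 possible intermediate vertex sequences; the minimum is 5, attained along the walk 0 → 1 → 2 → 2.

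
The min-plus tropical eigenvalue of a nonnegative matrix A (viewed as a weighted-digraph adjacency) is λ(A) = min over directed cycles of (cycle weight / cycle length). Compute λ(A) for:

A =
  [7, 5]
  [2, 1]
λ(A) = 1

Enumerate directed cycles and compute their means (weight / length). Sample:
  cycle 0 → 0: weight = 7, length = 1, mean = 7/1 ≈ 7.000
  cycle 1 → 1: weight = 1, length = 1, mean = 1/1 ≈ 1.000
  cycle 0 → 1 → 0: weight = 7, length = 2, mean = 7/2 ≈ 3.500
  cycle 1 → 0 → 1: weight = 7, length = 2, mean = 7/2 ≈ 3.500
Minimum mean = 1.000, attained e.g. along the cycle 1 → 1 with weight 1 and length 1. So λ(A) = 1/1 = 1.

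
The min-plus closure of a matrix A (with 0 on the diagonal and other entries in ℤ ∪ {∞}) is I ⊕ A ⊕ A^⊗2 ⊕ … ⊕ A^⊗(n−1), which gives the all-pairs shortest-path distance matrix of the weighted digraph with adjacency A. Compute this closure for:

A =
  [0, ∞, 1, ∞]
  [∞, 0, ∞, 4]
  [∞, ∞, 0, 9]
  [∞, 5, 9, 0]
Closure =
  [0, 15, 1, 10]
  [∞, 0, 13, 4]
  [∞, 14, 0, 9]
  [∞, 5, 9, 0]

This is the Floyd-Warshall all-pairs shortest-path computation. For each intermediate vertex k = 0, 1, …, 3, update dist[i][j] ← min(dist[i][j], dist[i][k] + dist[k][j]). The final matrix gives, for each (i, j), the minimum total weight of any directed path from i to j (possibly empty when i = j).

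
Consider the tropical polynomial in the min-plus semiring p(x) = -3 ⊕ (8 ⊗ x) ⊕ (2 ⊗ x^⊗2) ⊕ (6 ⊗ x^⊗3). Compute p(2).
p(2) = -3

A tropical monomial a ⊗ x^⊗i evaluates to a + i · x. Evaluating each term at x = 2:
  Term 0 contributes -3 + 0 · 2 = -3
  Term 1 contributes 8 + 1 · 2 = 10
  Term 2 contributes 2 + 2 · 2 = 6
  Term 3 contributes 6 + 3 · 2 = 12
p(2) = ⊕ of these = min[-3, 10, 6, 12] = -3.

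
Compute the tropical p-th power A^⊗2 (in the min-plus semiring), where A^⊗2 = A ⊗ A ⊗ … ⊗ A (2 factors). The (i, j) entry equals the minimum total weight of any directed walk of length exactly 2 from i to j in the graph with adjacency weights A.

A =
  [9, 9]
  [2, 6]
A^⊗2 =
  [11, 15]
  [8, 11]

Each entry (A^⊗2)_ij equals the minimum over all length-2 walks i = v_0 → v_1 → … → v_2 = j of Σ_t A[v_t][v_{t+1}]. For example, for (i, j) = (0, 1) we minimise over 2 possible intermediate vertex sequences; the minimum is 15, attained along the walk 0 → 1 → 1.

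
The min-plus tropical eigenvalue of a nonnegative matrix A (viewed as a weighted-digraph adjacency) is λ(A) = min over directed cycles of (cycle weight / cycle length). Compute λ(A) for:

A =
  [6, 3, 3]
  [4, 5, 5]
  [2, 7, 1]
λ(A) = 1

Enumerate directed cycles and compute their means (weight / length). Sample:
  cycle 0 → 0: weight = 6, length = 1, mean = 6/1 ≈ 6.000
  cycle 1 → 1: weight = 5, length = 1, mean = 5/1 ≈ 5.000
  cycle 2 → 2: weight = 1, length = 1, mean = 1/1 ≈ 1.000
  cycle 0 → 1 → 0: weight = 7, length = 2, mean = 7/2 ≈ 3.500
  cycle 0 → 2 → 0: weight = 5, length = 2, mean = 5/2 ≈ 2.500
  cycle 1 → 0 → 1: weight = 7, length = 2, mean = 7/2 ≈ 3.500
Minimum mean = 1.000, attained e.g. along the cycle 2 → 2 with weight 1 and length 1. So λ(A) = 1/1 = 1.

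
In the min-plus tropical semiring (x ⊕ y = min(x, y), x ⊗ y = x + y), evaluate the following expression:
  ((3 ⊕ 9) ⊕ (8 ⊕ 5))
((3 ⊕ 9) ⊕ (8 ⊕ 5)) = 3

Expand innermost to outermost. Recall ⊕ takes the minimum of its arguments and ⊗ takes their sum. Working out the expression ((3 ⊕ 9) ⊕ (8 ⊕ 5)) gives 3.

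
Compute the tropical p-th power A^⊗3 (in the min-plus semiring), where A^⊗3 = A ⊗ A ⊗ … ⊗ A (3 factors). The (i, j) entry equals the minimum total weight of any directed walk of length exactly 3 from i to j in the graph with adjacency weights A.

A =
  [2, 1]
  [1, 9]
A^⊗3 =
  [4, 3]
  [3, 4]

Each entry (A^⊗3)_ij equals the minimum over all length-3 walks i = v_0 → v_1 → … → v_3 = j of Σ_t A[v_t][v_{t+1}]. For example, for (i, j) = (0, 1) we minimise over 4 possible intermediate vertex sequences; the minimum is 3, attained along the walk 0 → 1 → 0 → 1.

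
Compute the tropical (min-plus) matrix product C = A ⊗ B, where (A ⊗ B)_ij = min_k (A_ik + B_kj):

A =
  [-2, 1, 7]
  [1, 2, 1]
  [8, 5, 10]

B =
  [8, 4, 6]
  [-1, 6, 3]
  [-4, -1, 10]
A ⊗ B =
  [0, 2, 4]
  [-3, 0, 5]
  [4, 9, 8]

Apply the min-plus product entry-by-entry:
  C[0][0] = min over k of (A[0][0] + B[0][0] = -2 + 8 = 6, A[0][1] + B[1][0] = 1 + -1 = 0, A[0][2] + B[2][0] = 7 + -4 = 3) = 0 (attained at k = 1)
  C[0][1] = min over k of (A[0][0] + B[0][1] = -2 + 4 = 2, A[0][1] + B[1][1] = 1 + 6 = 7, A[0][2] + B[2][1] = 7 + -1 = 6) = 2 (attained at k = 0)
  C[0][2] = min over k of (A[0][0] + B[0][2] = -2 + 6 = 4, A[0][1] + B[1][2] = 1 + 3 = 4, A[0][2] + B[2][2] = 7 + 10 = 17) = 4 (attained at k = 0)
  C[1][0] = min over k of (A[1][0] + B[0][0] = 1 + 8 = 9, A[1][1] + B[1][0] = 2 + -1 = 1, A[1][2] + B[2][0] = 1 + -4 = -3) = -3 (attained at k = 2)
  C[1][1] = min over k of (A[1][0] + B[0][1] = 1 + 4 = 5, A[1][1] + B[1][1] = 2 + 6 = 8, A[1][2] + B[2][1] = 1 + -1 = 0) = 0 (attained at k = 2)
  C[1][2] = min over k of (A[1][0] + B[0][2] = 1 + 6 = 7, A[1][1] + B[1][2] = 2 + 3 = 5, A[1][2] + B[2][2] = 1 + 10 = 11) = 5 (attained at k = 1)
  C[2][0] = min over k of (A[2][0] + B[0][0] = 8 + 8 = 16, A[2][1] + B[1][0] = 5 + -1 = 4, A[2][2] + B[2][0] = 10 + -4 = 6) = 4 (attained at k = 1)
  C[2][1] = min over k of (A[2][0] + B[0][1] = 8 + 4 = 12, A[2][1] + B[1][1] = 5 + 6 = 11, A[2][2] + B[2][1] = 10 + -1 = 9) = 9 (attained at k = 2)
  C[2][2] = min over k of (A[2][0] + B[0][2] = 8 + 6 = 14, A[2][1] + B[1][2] = 5 + 3 = 8, A[2][2] + B[2][2] = 10 + 10 = 20) = 8 (attained at k = 1)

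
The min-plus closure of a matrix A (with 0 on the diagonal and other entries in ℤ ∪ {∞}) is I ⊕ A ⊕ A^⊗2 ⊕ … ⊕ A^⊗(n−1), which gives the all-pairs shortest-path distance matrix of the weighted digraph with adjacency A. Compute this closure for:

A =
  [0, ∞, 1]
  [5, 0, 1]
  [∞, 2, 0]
Closure =
  [0, 3, 1]
  [5, 0, 1]
  [7, 2, 0]

This is the Floyd-Warshall all-pairs shortest-path computation. For each intermediate vertex k = 0, 1, …, 2, update dist[i][j] ← min(dist[i][j], dist[i][k] + dist[k][j]). The final matrix gives, for each (i, j), the minimum total weight of any directed path from i to j (possibly empty when i = j).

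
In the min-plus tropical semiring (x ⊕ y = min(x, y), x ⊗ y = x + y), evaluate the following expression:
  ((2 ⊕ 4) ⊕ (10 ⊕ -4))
((2 ⊕ 4) ⊕ (10 ⊕ -4)) = -4

Expand innermost to outermost. Recall ⊕ takes the minimum of its arguments and ⊗ takes their sum. Working out the expression ((2 ⊕ 4) ⊕ (10 ⊕ -4)) gives -4.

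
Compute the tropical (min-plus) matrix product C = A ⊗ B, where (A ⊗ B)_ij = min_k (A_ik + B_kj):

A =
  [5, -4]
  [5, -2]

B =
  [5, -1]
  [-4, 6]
A ⊗ B =
  [-8, 2]
  [-6, 4]

Apply the min-plus product entry-by-entry:
  C[0][0] = min over k of (A[0][0] + B[0][0] = 5 + 5 = 10, A[0][1] + B[1][0] = -4 + -4 = -8) = -8 (attained at k = 1)
  C[0][1] = min over k of (A[0][0] + B[0][1] = 5 + -1 = 4, A[0][1] + B[1][1] = -4 + 6 = 2) = 2 (attained at k = 1)
  C[1][0] = min over k of (A[1][0] + B[0][0] = 5 + 5 = 10, A[1][1] + B[1][0] = -2 + -4 = -6) = -6 (attained at k = 1)
  C[1][1] = min over k of (A[1][0] + B[0][1] = 5 + -1 = 4, A[1][1] + B[1][1] = -2 + 6 = 4) = 4 (attained at k = 0)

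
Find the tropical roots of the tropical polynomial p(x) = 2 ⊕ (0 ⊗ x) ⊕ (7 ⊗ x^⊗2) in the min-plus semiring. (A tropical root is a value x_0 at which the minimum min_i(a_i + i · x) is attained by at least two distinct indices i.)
Roots: {-7, 2}

Each tropical root is a break point of the lower envelope of the lines y = a_i + i · x (there are 3 lines, with slopes 0, 1, ..., 2). Only the lines that attain the minimum somewhere contribute to roots; other lines are dominated. Here the surviving (envelope) indices are i = 2, i = 1, i = 0.
Intersections between consecutive envelope lines give the roots: for adjacent envelope indices i < j the intersection is x = (a_i − a_j) / (j − i). Reading off the sorted break points: {-7, 2}.
Verification: at each break x_0, at least two indices attain the minimum of min_i(a_i + i · x_0).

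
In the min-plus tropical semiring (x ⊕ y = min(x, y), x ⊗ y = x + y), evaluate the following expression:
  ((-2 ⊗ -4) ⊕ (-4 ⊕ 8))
((-2 ⊗ -4) ⊕ (-4 ⊕ 8)) = -6

Expand innermost to outermost. Recall ⊕ takes the minimum of its arguments and ⊗ takes their sum. Working out the expression ((-2 ⊗ -4) ⊕ (-4 ⊕ 8)) gives -6.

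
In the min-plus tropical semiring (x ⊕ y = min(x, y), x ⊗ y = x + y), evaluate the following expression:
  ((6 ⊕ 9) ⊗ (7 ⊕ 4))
((6 ⊕ 9) ⊗ (7 ⊕ 4)) = 10

Expand innermost to outermost. Recall ⊕ takes the minimum of its arguments and ⊗ takes their sum. Working out the expression ((6 ⊕ 9) ⊗ (7 ⊕ 4)) gives 10.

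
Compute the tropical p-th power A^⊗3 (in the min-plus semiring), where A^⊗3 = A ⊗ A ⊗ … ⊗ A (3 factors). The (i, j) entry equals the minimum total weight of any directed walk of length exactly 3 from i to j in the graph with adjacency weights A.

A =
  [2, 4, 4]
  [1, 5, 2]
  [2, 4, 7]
A^⊗3 =
  [6, 8, 8]
  [5, 7, 7]
  [6, 8, 8]

Each entry (A^⊗3)_ij equals the minimum over all length-3 walks i = v_0 → v_1 → … → v_3 = j of Σ_t A[v_t][v_{t+1}]. For example, for (i, j) = (0, 2) we minimise over 9 possible intermediate vertex sequences; the minimum is 8, attained along the walk 0 → 0 → 0 → 2.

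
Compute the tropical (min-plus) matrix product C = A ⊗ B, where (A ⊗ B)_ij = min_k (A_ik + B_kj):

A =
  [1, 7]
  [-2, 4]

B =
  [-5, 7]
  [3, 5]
A ⊗ B =
  [-4, 8]
  [-7, 5]

Apply the min-plus product entry-by-entry:
  C[0][0] = min over k of (A[0][0] + B[0][0] = 1 + -5 = -4, A[0][1] + B[1][0] = 7 + 3 = 10) = -4 (attained at k = 0)
  C[0][1] = min over k of (A[0][0] + B[0][1] = 1 + 7 = 8, A[0][1] + B[1][1] = 7 + 5 = 12) = 8 (attained at k = 0)
  C[1][0] = min over k of (A[1][0] + B[0][0] = -2 + -5 = -7, A[1][1] + B[1][0] = 4 + 3 = 7) = -7 (attained at k = 0)
  C[1][1] = min over k of (A[1][0] + B[0][1] = -2 + 7 = 5, A[1][1] + B[1][1] = 4 + 5 = 9) = 5 (attained at k = 0)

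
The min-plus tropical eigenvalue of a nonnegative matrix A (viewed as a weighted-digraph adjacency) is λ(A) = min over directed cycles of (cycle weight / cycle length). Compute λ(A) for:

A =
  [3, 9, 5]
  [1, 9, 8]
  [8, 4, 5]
λ(A) = 3

Enumerate directed cycles and compute their means (weight / length). Sample:
  cycle 0 → 0: weight = 3, length = 1, mean = 3/1 ≈ 3.000
  cycle 1 → 1: weight = 9, length = 1, mean = 9/1 ≈ 9.000
  cycle 2 → 2: weight = 5, length = 1, mean = 5/1 ≈ 5.000
  cycle 0 → 1 → 0: weight = 10, length = 2, mean = 10/2 ≈ 5.000
  cycle 0 → 2 → 0: weight = 13, length = 2, mean = 13/2 ≈ 6.500
  cycle 1 → 0 → 1: weight = 10, length = 2, mean = 10/2 ≈ 5.000
Minimum mean = 3.000, attained e.g. along the cycle 0 → 0 with weight 3 and length 1. So λ(A) = 3/1 = 3.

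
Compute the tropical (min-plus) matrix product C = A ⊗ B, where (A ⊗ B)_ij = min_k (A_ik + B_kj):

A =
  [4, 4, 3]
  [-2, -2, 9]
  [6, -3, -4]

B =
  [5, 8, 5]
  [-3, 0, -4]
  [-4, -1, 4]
A ⊗ B =
  [-1, 2, 0]
  [-5, -2, -6]
  [-8, -5, -7]

Apply the min-plus product entry-by-entry:
  C[0][0] = min over k of (A[0][0] + B[0][0] = 4 + 5 = 9, A[0][1] + B[1][0] = 4 + -3 = 1, A[0][2] + B[2][0] = 3 + -4 = -1) = -1 (attained at k = 2)
  C[0][1] = min over k of (A[0][0] + B[0][1] = 4 + 8 = 12, A[0][1] + B[1][1] = 4 + 0 = 4, A[0][2] + B[2][1] = 3 + -1 = 2) = 2 (attained at k = 2)
  C[0][2] = min over k of (A[0][0] + B[0][2] = 4 + 5 = 9, A[0][1] + B[1][2] = 4 + -4 = 0, A[0][2] + B[2][2] = 3 + 4 = 7) = 0 (attained at k = 1)
  C[1][0] = min over k of (A[1][0] + B[0][0] = -2 + 5 = 3, A[1][1] + B[1][0] = -2 + -3 = -5, A[1][2] + B[2][0] = 9 + -4 = 5) = -5 (attained at k = 1)
  C[1][1] = min over k of (A[1][0] + B[0][1] = -2 + 8 = 6, A[1][1] + B[1][1] = -2 + 0 = -2, A[1][2] + B[2][1] = 9 + -1 = 8) = -2 (attained at k = 1)
  C[1][2] = min over k of (A[1][0] + B[0][2] = -2 + 5 = 3, A[1][1] + B[1][2] = -2 + -4 = -6, A[1][2] + B[2][2] = 9 + 4 = 13) = -6 (attained at k = 1)
  C[2][0] = min over k of (A[2][0] + B[0][0] = 6 + 5 = 11, A[2][1] + B[1][0] = -3 + -3 = -6, A[2][2] + B[2][0] = -4 + -4 = -8) = -8 (attained at k = 2)
  C[2][1] = min over k of (A[2][0] + B[0][1] = 6 + 8 = 14, A[2][1] + B[1][1] = -3 + 0 = -3, A[2][2] + B[2][1] = -4 + -1 = -5) = -5 (attained at k = 2)
  C[2][2] = min over k of (A[2][0] + B[0][2] = 6 + 5 = 11, A[2][1] + B[1][2] = -3 + -4 = -7, A[2][2] + B[2][2] = -4 + 4 = 0) = -7 (attained at k = 1)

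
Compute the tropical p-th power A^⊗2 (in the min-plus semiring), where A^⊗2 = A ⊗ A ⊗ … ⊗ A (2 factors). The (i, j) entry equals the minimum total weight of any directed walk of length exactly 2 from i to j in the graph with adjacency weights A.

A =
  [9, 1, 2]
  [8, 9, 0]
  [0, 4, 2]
A^⊗2 =
  [2, 6, 1]
  [0, 4, 2]
  [2, 1, 2]

Each entry (A^⊗2)_ij equals the minimum over all length-2 walks i = v_0 → v_1 → … → v_2 = j of Σ_t A[v_t][v_{t+1}]. For example, for (i, j) = (0, 2) we minimise over 3 possible intermediate vertex sequences; the minimum is 1, attained along the walk 0 → 1 → 2.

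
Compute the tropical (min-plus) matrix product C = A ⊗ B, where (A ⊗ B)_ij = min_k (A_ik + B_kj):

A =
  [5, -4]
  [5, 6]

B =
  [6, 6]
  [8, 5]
A ⊗ B =
  [4, 1]
  [11, 11]

Apply the min-plus product entry-by-entry:
  C[0][0] = min over k of (A[0][0] + B[0][0] = 5 + 6 = 11, A[0][1] + B[1][0] = -4 + 8 = 4) = 4 (attained at k = 1)
  C[0][1] = min over k of (A[0][0] + B[0][1] = 5 + 6 = 11, A[0][1] + B[1][1] = -4 + 5 = 1) = 1 (attained at k = 1)
  C[1][0] = min over k of (A[1][0] + B[0][0] = 5 + 6 = 11, A[1][1] + B[1][0] = 6 + 8 = 14) = 11 (attained at k = 0)
  C[1][1] = min over k of (A[1][0] + B[0][1] = 5 + 6 = 11, A[1][1] + B[1][1] = 6 + 5 = 11) = 11 (attained at k = 0)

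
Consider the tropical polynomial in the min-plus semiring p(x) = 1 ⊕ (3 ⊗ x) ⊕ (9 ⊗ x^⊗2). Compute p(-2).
p(-2) = 1

A tropical monomial a ⊗ x^⊗i evaluates to a + i · x. Evaluating each term at x = -2:
  Term 0 contributes 1 + 0 · -2 = 1
  Term 1 contributes 3 + 1 · -2 = 1
  Term 2 contributes 9 + 2 · -2 = 5
p(-2) = ⊕ of these = min[1, 1, 5] = 1.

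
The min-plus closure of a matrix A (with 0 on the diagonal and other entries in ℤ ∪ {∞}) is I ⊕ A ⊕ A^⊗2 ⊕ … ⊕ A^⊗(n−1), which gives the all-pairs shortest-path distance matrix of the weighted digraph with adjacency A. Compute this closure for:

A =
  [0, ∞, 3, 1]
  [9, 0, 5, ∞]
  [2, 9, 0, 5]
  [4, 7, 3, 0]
Closure =
  [0, 8, 3, 1]
  [7, 0, 5, 8]
  [2, 9, 0, 3]
  [4, 7, 3, 0]

This is the Floyd-Warshall all-pairs shortest-path computation. For each intermediate vertex k = 0, 1, …, 3, update dist[i][j] ← min(dist[i][j], dist[i][k] + dist[k][j]). The final matrix gives, for each (i, j), the minimum total weight of any directed path from i to j (possibly empty when i = j).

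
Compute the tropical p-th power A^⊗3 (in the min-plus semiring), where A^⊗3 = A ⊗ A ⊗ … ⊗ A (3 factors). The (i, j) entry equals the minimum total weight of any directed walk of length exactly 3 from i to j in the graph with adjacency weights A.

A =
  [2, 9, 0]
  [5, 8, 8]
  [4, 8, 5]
A^⊗3 =
  [6, 10, 4]
  [9, 13, 7]
  [8, 12, 6]

Each entry (A^⊗3)_ij equals the minimum over all length-3 walks i = v_0 → v_1 → … → v_3 = j of Σ_t A[v_t][v_{t+1}]. For example, for (i, j) = (0, 2) we minimise over 9 possible intermediate vertex sequences; the minimum is 4, attained along the walk 0 → 0 → 0 → 2.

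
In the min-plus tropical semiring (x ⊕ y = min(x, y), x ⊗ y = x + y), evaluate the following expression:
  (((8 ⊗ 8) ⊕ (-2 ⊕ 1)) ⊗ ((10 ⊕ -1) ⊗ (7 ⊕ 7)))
(((8 ⊗ 8) ⊕ (-2 ⊕ 1)) ⊗ ((10 ⊕ -1) ⊗ (7 ⊕ 7))) = 4

Expand innermost to outermost. Recall ⊕ takes the minimum of its arguments and ⊗ takes their sum. Working out the expression (((8 ⊗ 8) ⊕ (-2 ⊕ 1)) ⊗ ((10 ⊕ -1) ⊗ (7 ⊕ 7))) gives 4.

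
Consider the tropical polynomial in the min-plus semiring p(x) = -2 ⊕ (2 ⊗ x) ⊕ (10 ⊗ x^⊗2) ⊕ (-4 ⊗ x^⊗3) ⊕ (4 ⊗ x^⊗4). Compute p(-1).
p(-1) = -7

A tropical monomial a ⊗ x^⊗i evaluates to a + i · x. Evaluating each term at x = -1:
  Term 0 contributes -2 + 0 · -1 = -2
  Term 1 contributes 2 + 1 · -1 = 1
  Term 2 contributes 10 + 2 · -1 = 8
  Term 3 contributes -4 + 3 · -1 = -7
  Term 4 contributes 4 + 4 · -1 = 0
p(-1) = ⊕ of these = min[-2, 1, 8, -7, 0] = -7.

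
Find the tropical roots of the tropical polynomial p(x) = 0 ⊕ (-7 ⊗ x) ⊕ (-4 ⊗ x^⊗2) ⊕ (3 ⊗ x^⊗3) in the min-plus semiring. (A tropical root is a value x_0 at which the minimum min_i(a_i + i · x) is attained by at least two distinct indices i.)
Roots: {-7, -3, 7}

Each tropical root is a break point of the lower envelope of the lines y = a_i + i · x (there are 4 lines, with slopes 0, 1, ..., 3). Only the lines that attain the minimum somewhere contribute to roots; other lines are dominated. Here the surviving (envelope) indices are i = 3, i = 2, i = 1, i = 0.
Intersections between consecutive envelope lines give the roots: for adjacent envelope indices i < j the intersection is x = (a_i − a_j) / (j − i). Reading off the sorted break points: {-7, -3, 7}.
Verification: at each break x_0, at least two indices attain the minimum of min_i(a_i + i · x_0).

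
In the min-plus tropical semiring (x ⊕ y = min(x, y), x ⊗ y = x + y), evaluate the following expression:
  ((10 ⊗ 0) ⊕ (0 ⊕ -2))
((10 ⊗ 0) ⊕ (0 ⊕ -2)) = -2

Expand innermost to outermost. Recall ⊕ takes the minimum of its arguments and ⊗ takes their sum. Working out the expression ((10 ⊗ 0) ⊕ (0 ⊕ -2)) gives -2.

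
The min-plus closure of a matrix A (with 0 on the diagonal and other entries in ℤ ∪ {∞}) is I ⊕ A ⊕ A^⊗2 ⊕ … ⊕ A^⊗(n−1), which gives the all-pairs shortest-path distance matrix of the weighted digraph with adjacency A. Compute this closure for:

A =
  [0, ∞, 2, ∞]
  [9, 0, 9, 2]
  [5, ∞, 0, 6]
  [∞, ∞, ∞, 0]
Closure =
  [0, ∞, 2, 8]
  [9, 0, 9, 2]
  [5, ∞, 0, 6]
  [∞, ∞, ∞, 0]

This is the Floyd-Warshall all-pairs shortest-path computation. For each intermediate vertex k = 0, 1, …, 3, update dist[i][j] ← min(dist[i][j], dist[i][k] + dist[k][j]). The final matrix gives, for each (i, j), the minimum total weight of any directed path from i to j (possibly empty when i = j).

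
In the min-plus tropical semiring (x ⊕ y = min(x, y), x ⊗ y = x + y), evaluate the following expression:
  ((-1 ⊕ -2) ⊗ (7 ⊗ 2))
((-1 ⊕ -2) ⊗ (7 ⊗ 2)) = 7

Expand innermost to outermost. Recall ⊕ takes the minimum of its arguments and ⊗ takes their sum. Working out the expression ((-1 ⊕ -2) ⊗ (7 ⊗ 2)) gives 7.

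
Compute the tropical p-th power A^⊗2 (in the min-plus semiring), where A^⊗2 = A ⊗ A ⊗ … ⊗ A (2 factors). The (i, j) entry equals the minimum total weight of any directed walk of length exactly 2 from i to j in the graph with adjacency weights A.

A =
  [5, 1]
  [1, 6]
A^⊗2 =
  [2, 6]
  [6, 2]

Each entry (A^⊗2)_ij equals the minimum over all length-2 walks i = v_0 → v_1 → … → v_2 = j of Σ_t A[v_t][v_{t+1}]. For example, for (i, j) = (0, 1) we minimise over 2 possible intermediate vertex sequences; the minimum is 6, attained along the walk 0 → 0 → 1.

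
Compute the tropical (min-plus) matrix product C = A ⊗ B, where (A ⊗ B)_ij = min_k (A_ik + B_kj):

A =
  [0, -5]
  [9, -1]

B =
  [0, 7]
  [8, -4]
A ⊗ B =
  [0, -9]
  [7, -5]

Apply the min-plus product entry-by-entry:
  C[0][0] = min over k of (A[0][0] + B[0][0] = 0 + 0 = 0, A[0][1] + B[1][0] = -5 + 8 = 3) = 0 (attained at k = 0)
  C[0][1] = min over k of (A[0][0] + B[0][1] = 0 + 7 = 7, A[0][1] + B[1][1] = -5 + -4 = -9) = -9 (attained at k = 1)
  C[1][0] = min over k of (A[1][0] + B[0][0] = 9 + 0 = 9, A[1][1] + B[1][0] = -1 + 8 = 7) = 7 (attained at k = 1)
  C[1][1] = min over k of (A[1][0] + B[0][1] = 9 + 7 = 16, A[1][1] + B[1][1] = -1 + -4 = -5) = -5 (attained at k = 1)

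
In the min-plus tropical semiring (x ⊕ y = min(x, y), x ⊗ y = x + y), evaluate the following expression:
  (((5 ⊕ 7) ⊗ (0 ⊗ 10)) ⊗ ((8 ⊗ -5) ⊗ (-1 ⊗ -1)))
(((5 ⊕ 7) ⊗ (0 ⊗ 10)) ⊗ ((8 ⊗ -5) ⊗ (-1 ⊗ -1))) = 16

Expand innermost to outermost. Recall ⊕ takes the minimum of its arguments and ⊗ takes their sum. Working out the expression (((5 ⊕ 7) ⊗ (0 ⊗ 10)) ⊗ ((8 ⊗ -5) ⊗ (-1 ⊗ -1))) gives 16.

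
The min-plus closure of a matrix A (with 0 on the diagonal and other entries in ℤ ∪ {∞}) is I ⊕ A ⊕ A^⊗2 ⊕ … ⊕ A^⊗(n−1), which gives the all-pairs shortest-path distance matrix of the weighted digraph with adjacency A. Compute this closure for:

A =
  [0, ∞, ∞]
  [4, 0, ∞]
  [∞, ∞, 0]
Closure =
  [0, ∞, ∞]
  [4, 0, ∞]
  [∞, ∞, 0]

This is the Floyd-Warshall all-pairs shortest-path computation. For each intermediate vertex k = 0, 1, …, 2, update dist[i][j] ← min(dist[i][j], dist[i][k] + dist[k][j]). The final matrix gives, for each (i, j), the minimum total weight of any directed path from i to j (possibly empty when i = j).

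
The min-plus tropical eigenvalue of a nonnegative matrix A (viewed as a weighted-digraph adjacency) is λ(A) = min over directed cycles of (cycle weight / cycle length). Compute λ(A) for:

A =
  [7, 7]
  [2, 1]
λ(A) = 1

Enumerate directed cycles and compute their means (weight / length). Sample:
  cycle 0 → 0: weight = 7, length = 1, mean = 7/1 ≈ 7.000
  cycle 1 → 1: weight = 1, length = 1, mean = 1/1 ≈ 1.000
  cycle 0 → 1 → 0: weight = 9, length = 2, mean = 9/2 ≈ 4.500
  cycle 1 → 0 → 1: weight = 9, length = 2, mean = 9/2 ≈ 4.500
Minimum mean = 1.000, attained e.g. along the cycle 1 → 1 with weight 1 and length 1. So λ(A) = 1/1 = 1.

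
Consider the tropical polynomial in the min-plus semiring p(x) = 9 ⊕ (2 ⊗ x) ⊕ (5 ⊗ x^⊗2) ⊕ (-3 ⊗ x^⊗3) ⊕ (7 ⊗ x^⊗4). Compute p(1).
p(1) = 0

A tropical monomial a ⊗ x^⊗i evaluates to a + i · x. Evaluating each term at x = 1:
  Term 0 contributes 9 + 0 · 1 = 9
  Term 1 contributes 2 + 1 · 1 = 3
  Term 2 contributes 5 + 2 · 1 = 7
  Term 3 contributes -3 + 3 · 1 = 0
  Term 4 contributes 7 + 4 · 1 = 11
p(1) = ⊕ of these = min[9, 3, 7, 0, 11] = 0.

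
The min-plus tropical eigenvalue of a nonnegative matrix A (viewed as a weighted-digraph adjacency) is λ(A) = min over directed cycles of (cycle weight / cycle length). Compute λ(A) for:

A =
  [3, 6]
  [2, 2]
λ(A) = 2

Enumerate directed cycles and compute their means (weight / length). Sample:
  cycle 0 → 0: weight = 3, length = 1, mean = 3/1 ≈ 3.000
  cycle 1 → 1: weight = 2, length = 1, mean = 2/1 ≈ 2.000
  cycle 0 → 1 → 0: weight = 8, length = 2, mean = 8/2 ≈ 4.000
  cycle 1 → 0 → 1: weight = 8, length = 2, mean = 8/2 ≈ 4.000
Minimum mean = 2.000, attained e.g. along the cycle 1 → 1 with weight 2 and length 1. So λ(A) = 2/1 = 2.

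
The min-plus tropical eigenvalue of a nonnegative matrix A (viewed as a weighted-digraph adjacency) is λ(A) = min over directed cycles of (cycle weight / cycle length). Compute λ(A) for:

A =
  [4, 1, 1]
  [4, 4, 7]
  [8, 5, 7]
λ(A) = 5/2

Enumerate directed cycles and compute their means (weight / length). Sample:
  cycle 0 → 0: weight = 4, length = 1, mean = 4/1 ≈ 4.000
  cycle 1 → 1: weight = 4, length = 1, mean = 4/1 ≈ 4.000
  cycle 2 → 2: weight = 7, length = 1, mean = 7/1 ≈ 7.000
  cycle 0 → 1 → 0: weight = 5, length = 2, mean = 5/2 ≈ 2.500
  cycle 0 → 2 → 0: weight = 9, length = 2, mean = 9/2 ≈ 4.500
  cycle 1 → 0 → 1: weight = 5, length = 2, mean = 5/2 ≈ 2.500
Minimum mean = 2.500, attained e.g. along the cycle 0 → 1 → 0 with weight 5 and length 2. So λ(A) = 5/2 = 5/2.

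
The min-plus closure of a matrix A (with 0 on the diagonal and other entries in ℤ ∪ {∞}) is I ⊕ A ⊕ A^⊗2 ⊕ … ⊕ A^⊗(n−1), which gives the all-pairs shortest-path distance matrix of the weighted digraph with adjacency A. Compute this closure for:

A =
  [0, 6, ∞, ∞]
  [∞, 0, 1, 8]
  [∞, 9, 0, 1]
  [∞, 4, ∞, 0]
Closure =
  [0, 6, 7, 8]
  [∞, 0, 1, 2]
  [∞, 5, 0, 1]
  [∞, 4, 5, 0]

This is the Floyd-Warshall all-pairs shortest-path computation. For each intermediate vertex k = 0, 1, …, 3, update dist[i][j] ← min(dist[i][j], dist[i][k] + dist[k][j]). The final matrix gives, for each (i, j), the minimum total weight of any directed path from i to j (possibly empty when i = j).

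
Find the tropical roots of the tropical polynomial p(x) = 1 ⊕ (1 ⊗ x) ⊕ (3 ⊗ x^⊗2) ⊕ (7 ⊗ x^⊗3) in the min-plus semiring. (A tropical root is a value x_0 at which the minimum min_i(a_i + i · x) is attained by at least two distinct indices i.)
Roots: {-4, -2, 0}

Each tropical root is a break point of the lower envelope of the lines y = a_i + i · x (there are 4 lines, with slopes 0, 1, ..., 3). Only the lines that attain the minimum somewhere contribute to roots; other lines are dominated. Here the surviving (envelope) indices are i = 3, i = 2, i = 1, i = 0.
Intersections between consecutive envelope lines give the roots: for adjacent envelope indices i < j the intersection is x = (a_i − a_j) / (j − i). Reading off the sorted break points: {-4, -2, 0}.
Verification: at each break x_0, at least two indices attain the minimum of min_i(a_i + i · x_0).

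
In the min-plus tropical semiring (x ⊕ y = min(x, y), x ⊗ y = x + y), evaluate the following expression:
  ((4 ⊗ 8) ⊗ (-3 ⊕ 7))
((4 ⊗ 8) ⊗ (-3 ⊕ 7)) = 9

Expand innermost to outermost. Recall ⊕ takes the minimum of its arguments and ⊗ takes their sum. Working out the expression ((4 ⊗ 8) ⊗ (-3 ⊕ 7)) gives 9.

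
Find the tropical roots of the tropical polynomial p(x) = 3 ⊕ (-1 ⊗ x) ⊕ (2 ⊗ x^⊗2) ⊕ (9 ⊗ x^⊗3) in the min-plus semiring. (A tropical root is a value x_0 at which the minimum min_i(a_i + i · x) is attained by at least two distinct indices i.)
Roots: {-7, -3, 4}

Each tropical root is a break point of the lower envelope of the lines y = a_i + i · x (there are 4 lines, with slopes 0, 1, ..., 3). Only the lines that attain the minimum somewhere contribute to roots; other lines are dominated. Here the surviving (envelope) indices are i = 3, i = 2, i = 1, i = 0.
Intersections between consecutive envelope lines give the roots: for adjacent envelope indices i < j the intersection is x = (a_i − a_j) / (j − i). Reading off the sorted break points: {-7, -3, 4}.
Verification: at each break x_0, at least two indices attain the minimum of min_i(a_i + i · x_0).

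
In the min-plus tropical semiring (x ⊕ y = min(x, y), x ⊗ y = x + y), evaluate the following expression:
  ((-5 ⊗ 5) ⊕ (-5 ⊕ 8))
((-5 ⊗ 5) ⊕ (-5 ⊕ 8)) = -5

Expand innermost to outermost. Recall ⊕ takes the minimum of its arguments and ⊗ takes their sum. Working out the expression ((-5 ⊗ 5) ⊕ (-5 ⊕ 8)) gives -5.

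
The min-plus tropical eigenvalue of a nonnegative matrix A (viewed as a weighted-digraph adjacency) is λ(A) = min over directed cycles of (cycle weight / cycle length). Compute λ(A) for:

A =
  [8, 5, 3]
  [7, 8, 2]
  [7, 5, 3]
λ(A) = 3

Enumerate directed cycles and compute their means (weight / length). Sample:
  cycle 0 → 0: weight = 8, length = 1, mean = 8/1 ≈ 8.000
  cycle 1 → 1: weight = 8, length = 1, mean = 8/1 ≈ 8.000
  cycle 2 → 2: weight = 3, length = 1, mean = 3/1 ≈ 3.000
  cycle 0 → 1 → 0: weight = 12, length = 2, mean = 12/2 ≈ 6.000
  cycle 0 → 2 → 0: weight = 10, length = 2, mean = 10/2 ≈ 5.000
  cycle 1 → 0 → 1: weight = 12, length = 2, mean = 12/2 ≈ 6.000
Minimum mean = 3.000, attained e.g. along the cycle 2 → 2 with weight 3 and length 1. So λ(A) = 3/1 = 3.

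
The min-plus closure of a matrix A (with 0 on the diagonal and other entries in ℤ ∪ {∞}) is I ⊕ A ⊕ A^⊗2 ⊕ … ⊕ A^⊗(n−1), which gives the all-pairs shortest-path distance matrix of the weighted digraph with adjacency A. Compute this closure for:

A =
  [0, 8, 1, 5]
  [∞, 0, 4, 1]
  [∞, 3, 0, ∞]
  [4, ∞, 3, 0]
Closure =
  [0, 4, 1, 5]
  [5, 0, 4, 1]
  [8, 3, 0, 4]
  [4, 6, 3, 0]

This is the Floyd-Warshall all-pairs shortest-path computation. For each intermediate vertex k = 0, 1, …, 3, update dist[i][j] ← min(dist[i][j], dist[i][k] + dist[k][j]). The final matrix gives, for each (i, j), the minimum total weight of any directed path from i to j (possibly empty when i = j).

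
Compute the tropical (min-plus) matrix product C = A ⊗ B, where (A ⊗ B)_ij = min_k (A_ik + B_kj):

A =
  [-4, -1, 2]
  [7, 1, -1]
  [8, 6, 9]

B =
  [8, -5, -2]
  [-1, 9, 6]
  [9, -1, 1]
A ⊗ B =
  [-2, -9, -6]
  [0, -2, 0]
  [5, 3, 6]

Apply the min-plus product entry-by-entry:
  C[0][0] = min over k of (A[0][0] + B[0][0] = -4 + 8 = 4, A[0][1] + B[1][0] = -1 + -1 = -2, A[0][2] + B[2][0] = 2 + 9 = 11) = -2 (attained at k = 1)
  C[0][1] = min over k of (A[0][0] + B[0][1] = -4 + -5 = -9, A[0][1] + B[1][1] = -1 + 9 = 8, A[0][2] + B[2][1] = 2 + -1 = 1) = -9 (attained at k = 0)
  C[0][2] = min over k of (A[0][0] + B[0][2] = -4 + -2 = -6, A[0][1] + B[1][2] = -1 + 6 = 5, A[0][2] + B[2][2] = 2 + 1 = 3) = -6 (attained at k = 0)
  C[1][0] = min over k of (A[1][0] + B[0][0] = 7 + 8 = 15, A[1][1] + B[1][0] = 1 + -1 = 0, A[1][2] + B[2][0] = -1 + 9 = 8) = 0 (attained at k = 1)
  C[1][1] = min over k of (A[1][0] + B[0][1] = 7 + -5 = 2, A[1][1] + B[1][1] = 1 + 9 = 10, A[1][2] + B[2][1] = -1 + -1 = -2) = -2 (attained at k = 2)
  C[1][2] = min over k of (A[1][0] + B[0][2] = 7 + -2 = 5, A[1][1] + B[1][2] = 1 + 6 = 7, A[1][2] + B[2][2] = -1 + 1 = 0) = 0 (attained at k = 2)
  C[2][0] = min over k of (A[2][0] + B[0][0] = 8 + 8 = 16, A[2][1] + B[1][0] = 6 + -1 = 5, A[2][2] + B[2][0] = 9 + 9 = 18) = 5 (attained at k = 1)
  C[2][1] = min over k of (A[2][0] + B[0][1] = 8 + -5 = 3, A[2][1] + B[1][1] = 6 + 9 = 15, A[2][2] + B[2][1] = 9 + -1 = 8) = 3 (attained at k = 0)
  C[2][2] = min over k of (A[2][0] + B[0][2] = 8 + -2 = 6, A[2][1] + B[1][2] = 6 + 6 = 12, A[2][2] + B[2][2] = 9 + 1 = 10) = 6 (attained at k = 0)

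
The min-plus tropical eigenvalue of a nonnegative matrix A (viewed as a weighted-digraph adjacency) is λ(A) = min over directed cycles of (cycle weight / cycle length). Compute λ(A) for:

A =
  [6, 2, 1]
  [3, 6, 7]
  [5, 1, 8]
λ(A) = 5/3

Enumerate directed cycles and compute their means (weight / length). Sample:
  cycle 0 → 0: weight = 6, length = 1, mean = 6/1 ≈ 6.000
  cycle 1 → 1: weight = 6, length = 1, mean = 6/1 ≈ 6.000
  cycle 2 → 2: weight = 8, length = 1, mean = 8/1 ≈ 8.000
  cycle 0 → 1 → 0: weight = 5, length = 2, mean = 5/2 ≈ 2.500
  cycle 0 → 2 → 0: weight = 6, length = 2, mean = 6/2 ≈ 3.000
  cycle 1 → 0 → 1: weight = 5, length = 2, mean = 5/2 ≈ 2.500
Minimum mean = 1.667, attained e.g. along the cycle 0 → 2 → 1 → 0 with weight 5 and length 3. So λ(A) = 5/3 = 5/3.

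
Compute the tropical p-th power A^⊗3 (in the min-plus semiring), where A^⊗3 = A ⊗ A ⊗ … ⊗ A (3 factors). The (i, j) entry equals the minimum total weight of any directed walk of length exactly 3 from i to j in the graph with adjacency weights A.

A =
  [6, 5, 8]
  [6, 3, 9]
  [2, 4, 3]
A^⊗3 =
  [13, 11, 14]
  [12, 9, 15]
  [8, 10, 9]

Each entry (A^⊗3)_ij equals the minimum over all length-3 walks i = v_0 → v_1 → … → v_3 = j of Σ_t A[v_t][v_{t+1}]. For example, for (i, j) = (0, 2) we minimise over 9 possible intermediate vertex sequences; the minimum is 14, attained along the walk 0 → 2 → 2 → 2.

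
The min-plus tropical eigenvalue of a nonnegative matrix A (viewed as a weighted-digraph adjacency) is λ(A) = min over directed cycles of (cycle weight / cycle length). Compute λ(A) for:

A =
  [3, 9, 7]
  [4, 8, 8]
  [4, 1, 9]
λ(A) = 3

Enumerate directed cycles and compute their means (weight / length). Sample:
  cycle 0 → 0: weight = 3, length = 1, mean = 3/1 ≈ 3.000
  cycle 1 → 1: weight = 8, length = 1, mean = 8/1 ≈ 8.000
  cycle 2 → 2: weight = 9, length = 1, mean = 9/1 ≈ 9.000
  cycle 0 → 1 → 0: weight = 13, length = 2, mean = 13/2 ≈ 6.500
  cycle 0 → 2 → 0: weight = 11, length = 2, mean = 11/2 ≈ 5.500
  cycle 1 → 0 → 1: weight = 13, length = 2, mean = 13/2 ≈ 6.500
Minimum mean = 3.000, attained e.g. along the cycle 0 → 0 with weight 3 and length 1. So λ(A) = 3/1 = 3.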